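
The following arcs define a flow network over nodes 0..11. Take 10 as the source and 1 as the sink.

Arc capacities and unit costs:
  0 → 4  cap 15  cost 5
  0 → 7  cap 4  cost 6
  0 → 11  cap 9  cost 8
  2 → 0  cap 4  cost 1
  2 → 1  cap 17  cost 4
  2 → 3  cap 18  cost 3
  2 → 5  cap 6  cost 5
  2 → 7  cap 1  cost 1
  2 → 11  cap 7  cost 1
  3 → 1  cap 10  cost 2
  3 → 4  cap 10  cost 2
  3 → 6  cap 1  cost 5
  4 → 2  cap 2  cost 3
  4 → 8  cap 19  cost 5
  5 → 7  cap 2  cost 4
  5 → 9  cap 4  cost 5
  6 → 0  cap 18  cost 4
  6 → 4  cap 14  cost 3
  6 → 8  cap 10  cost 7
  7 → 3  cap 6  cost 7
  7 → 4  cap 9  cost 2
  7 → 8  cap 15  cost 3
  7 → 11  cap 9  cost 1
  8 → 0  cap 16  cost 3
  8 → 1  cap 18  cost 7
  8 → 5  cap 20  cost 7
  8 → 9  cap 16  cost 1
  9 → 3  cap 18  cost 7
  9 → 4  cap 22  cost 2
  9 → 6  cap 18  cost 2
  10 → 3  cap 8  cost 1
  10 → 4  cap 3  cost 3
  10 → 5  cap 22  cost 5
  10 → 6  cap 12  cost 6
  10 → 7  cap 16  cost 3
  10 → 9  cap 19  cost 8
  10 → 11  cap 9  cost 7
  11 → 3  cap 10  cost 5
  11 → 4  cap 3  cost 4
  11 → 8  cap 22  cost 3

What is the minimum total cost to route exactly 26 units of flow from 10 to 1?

shortest-cost path #1: 10→3→1 push 8 @ unit cost 3 (adds 24)
shortest-cost path #2: 10→4→2→1 push 2 @ unit cost 10 (adds 20)
shortest-cost path #3: 10→7→11→3→1 push 2 @ unit cost 11 (adds 22)
shortest-cost path #4: 10→7→8→1 push 14 @ unit cost 13 (adds 182)
total cost = 248

Minimum cost for 26 units: 248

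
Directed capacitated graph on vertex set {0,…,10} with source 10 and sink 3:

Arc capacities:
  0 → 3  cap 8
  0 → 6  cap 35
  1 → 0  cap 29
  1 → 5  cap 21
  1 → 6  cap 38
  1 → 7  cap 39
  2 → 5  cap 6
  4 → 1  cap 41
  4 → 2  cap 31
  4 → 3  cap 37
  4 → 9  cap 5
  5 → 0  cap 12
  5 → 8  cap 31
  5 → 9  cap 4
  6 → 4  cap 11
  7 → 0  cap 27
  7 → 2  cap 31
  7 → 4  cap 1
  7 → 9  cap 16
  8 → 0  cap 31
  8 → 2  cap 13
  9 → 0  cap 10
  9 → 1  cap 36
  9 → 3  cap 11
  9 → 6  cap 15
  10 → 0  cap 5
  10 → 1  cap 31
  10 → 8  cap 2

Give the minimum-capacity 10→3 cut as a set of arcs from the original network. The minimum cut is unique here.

Min-cut arcs: {(0,3), (6,4), (7,4), (9,3)} (total capacity 31)

augment #1: 10→0→3 push 5
augment #2: 10→1→0→3 push 3
augment #3: 10→1→5→9→3 push 4
augment #4: 10→1→6→4→3 push 11
augment #5: 10→1→7→4→3 push 1
augment #6: 10→1→7→9→3 push 7
max flow = 31; residual-reachable set from 10 gives S-side
cut edges (S→T): {(0,3), (6,4), (7,4), (9,3)} total cap 31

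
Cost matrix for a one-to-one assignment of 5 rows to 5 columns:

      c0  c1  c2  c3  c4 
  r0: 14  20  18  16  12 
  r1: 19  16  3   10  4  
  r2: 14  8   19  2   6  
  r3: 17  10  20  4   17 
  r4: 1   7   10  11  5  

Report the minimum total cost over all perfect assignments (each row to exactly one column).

Minimum assignment cost: 28

one of 2 optimal assignments: row0→col4 (cost 12), row1→col2 (cost 3), row2→col1 (cost 8), row3→col3 (cost 4), row4→col0 (cost 1)
total = 12 + 3 + 8 + 4 + 1 = 28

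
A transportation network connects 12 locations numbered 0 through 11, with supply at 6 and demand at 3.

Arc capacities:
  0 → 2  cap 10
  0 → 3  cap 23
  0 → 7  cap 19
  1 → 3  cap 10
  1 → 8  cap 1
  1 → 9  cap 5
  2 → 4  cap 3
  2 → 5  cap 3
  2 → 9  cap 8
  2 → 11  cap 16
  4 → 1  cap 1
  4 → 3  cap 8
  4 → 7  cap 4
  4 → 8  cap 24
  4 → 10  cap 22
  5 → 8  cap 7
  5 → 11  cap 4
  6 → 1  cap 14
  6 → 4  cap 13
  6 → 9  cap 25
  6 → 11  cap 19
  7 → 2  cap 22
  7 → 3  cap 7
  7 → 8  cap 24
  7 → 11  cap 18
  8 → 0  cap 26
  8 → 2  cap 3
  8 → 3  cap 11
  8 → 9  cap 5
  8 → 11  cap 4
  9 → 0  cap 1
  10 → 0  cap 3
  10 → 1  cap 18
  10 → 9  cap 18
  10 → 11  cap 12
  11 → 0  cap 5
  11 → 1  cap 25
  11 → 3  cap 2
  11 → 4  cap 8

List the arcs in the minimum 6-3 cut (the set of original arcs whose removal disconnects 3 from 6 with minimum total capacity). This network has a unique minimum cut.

Min-cut arcs: {(1,3), (1,8), (6,4), (9,0), (11,0), (11,3), (11,4)} (total capacity 40)

augment #1: 6→1→3 push 10
augment #2: 6→4→3 push 8
augment #3: 6→11→3 push 2
augment #4: 6→1→8→3 push 1
augment #5: 6→4→7→3 push 4
augment #6: 6→4→8→3 push 1
augment #7: 6→9→0→3 push 1
augment #8: 6→11→0→3 push 5
augment #9: 6→11→4→8→3 push 8
max flow = 40; residual-reachable set from 6 gives S-side
cut edges (S→T): {(1,3), (1,8), (6,4), (9,0), (11,0), (11,3), (11,4)} total cap 40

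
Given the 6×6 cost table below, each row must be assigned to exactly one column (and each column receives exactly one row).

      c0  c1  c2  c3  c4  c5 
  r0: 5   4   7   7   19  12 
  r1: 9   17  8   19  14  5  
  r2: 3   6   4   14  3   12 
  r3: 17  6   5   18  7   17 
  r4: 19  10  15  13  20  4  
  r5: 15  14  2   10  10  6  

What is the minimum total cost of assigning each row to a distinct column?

optimal assignment: row0→col3 (cost 7), row1→col0 (cost 9), row2→col4 (cost 3), row3→col1 (cost 6), row4→col5 (cost 4), row5→col2 (cost 2)
total = 7 + 9 + 3 + 6 + 4 + 2 = 31

Minimum assignment cost: 31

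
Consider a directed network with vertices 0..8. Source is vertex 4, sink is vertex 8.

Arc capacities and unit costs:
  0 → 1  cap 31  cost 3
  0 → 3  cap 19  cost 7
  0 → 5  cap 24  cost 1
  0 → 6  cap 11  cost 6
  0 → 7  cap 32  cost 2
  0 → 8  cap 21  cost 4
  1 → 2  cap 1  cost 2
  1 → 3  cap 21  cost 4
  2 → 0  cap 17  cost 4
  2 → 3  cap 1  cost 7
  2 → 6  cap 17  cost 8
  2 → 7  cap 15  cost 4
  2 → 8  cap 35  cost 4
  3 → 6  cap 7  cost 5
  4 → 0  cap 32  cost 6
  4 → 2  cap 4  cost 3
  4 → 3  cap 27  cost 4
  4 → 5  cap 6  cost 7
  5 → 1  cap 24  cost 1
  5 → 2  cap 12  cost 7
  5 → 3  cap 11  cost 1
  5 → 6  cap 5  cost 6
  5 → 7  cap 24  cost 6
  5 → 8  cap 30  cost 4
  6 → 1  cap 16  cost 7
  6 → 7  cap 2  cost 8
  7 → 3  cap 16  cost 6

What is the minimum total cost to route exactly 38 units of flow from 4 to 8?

shortest-cost path #1: 4→2→8 push 4 @ unit cost 7 (adds 28)
shortest-cost path #2: 4→0→8 push 21 @ unit cost 10 (adds 210)
shortest-cost path #3: 4→5→8 push 6 @ unit cost 11 (adds 66)
shortest-cost path #4: 4→0→5→8 push 7 @ unit cost 11 (adds 77)
total cost = 381

Minimum cost for 38 units: 381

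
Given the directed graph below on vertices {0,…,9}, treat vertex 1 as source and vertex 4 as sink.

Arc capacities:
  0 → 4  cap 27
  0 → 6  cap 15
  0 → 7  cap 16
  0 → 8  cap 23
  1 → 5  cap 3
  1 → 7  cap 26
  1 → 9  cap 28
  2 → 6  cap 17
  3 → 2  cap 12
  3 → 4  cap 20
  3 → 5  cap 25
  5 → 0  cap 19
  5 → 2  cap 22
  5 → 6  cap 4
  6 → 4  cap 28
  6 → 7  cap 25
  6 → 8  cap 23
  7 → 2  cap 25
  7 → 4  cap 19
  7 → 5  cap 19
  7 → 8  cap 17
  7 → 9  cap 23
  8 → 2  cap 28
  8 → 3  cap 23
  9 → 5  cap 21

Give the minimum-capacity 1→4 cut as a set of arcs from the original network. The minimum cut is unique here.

augment #1: 1→7→4 push 19
augment #2: 1→5→0→4 push 3
augment #3: 1→7→2→6→4 push 7
augment #4: 1→9→5→0→4 push 16
augment #5: 1→9→5→6→4 push 4
augment #6: 1→9→5→2→6→4 push 1
max flow = 50; residual-reachable set from 1 gives S-side
cut edges (S→T): {(1,5), (1,7), (9,5)} total cap 50

Min-cut arcs: {(1,5), (1,7), (9,5)} (total capacity 50)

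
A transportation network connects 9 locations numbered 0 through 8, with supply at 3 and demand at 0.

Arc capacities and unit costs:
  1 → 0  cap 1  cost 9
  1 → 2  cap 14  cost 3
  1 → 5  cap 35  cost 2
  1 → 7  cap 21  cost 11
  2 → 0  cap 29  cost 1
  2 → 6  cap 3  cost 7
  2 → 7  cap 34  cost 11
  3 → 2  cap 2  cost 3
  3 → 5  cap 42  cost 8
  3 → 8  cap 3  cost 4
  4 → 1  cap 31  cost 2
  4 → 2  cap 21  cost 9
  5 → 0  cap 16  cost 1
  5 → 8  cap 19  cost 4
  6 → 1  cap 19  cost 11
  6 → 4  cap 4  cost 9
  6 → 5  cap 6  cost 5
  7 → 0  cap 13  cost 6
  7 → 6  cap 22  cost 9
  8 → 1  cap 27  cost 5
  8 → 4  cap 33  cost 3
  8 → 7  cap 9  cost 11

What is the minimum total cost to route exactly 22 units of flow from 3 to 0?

Minimum cost for 22 units: 212

shortest-cost path #1: 3→2→0 push 2 @ unit cost 4 (adds 8)
shortest-cost path #2: 3→5→0 push 16 @ unit cost 9 (adds 144)
shortest-cost path #3: 3→8→1→2→0 push 3 @ unit cost 13 (adds 39)
shortest-cost path #4: 3→5→8→1→2→0 push 1 @ unit cost 21 (adds 21)
total cost = 212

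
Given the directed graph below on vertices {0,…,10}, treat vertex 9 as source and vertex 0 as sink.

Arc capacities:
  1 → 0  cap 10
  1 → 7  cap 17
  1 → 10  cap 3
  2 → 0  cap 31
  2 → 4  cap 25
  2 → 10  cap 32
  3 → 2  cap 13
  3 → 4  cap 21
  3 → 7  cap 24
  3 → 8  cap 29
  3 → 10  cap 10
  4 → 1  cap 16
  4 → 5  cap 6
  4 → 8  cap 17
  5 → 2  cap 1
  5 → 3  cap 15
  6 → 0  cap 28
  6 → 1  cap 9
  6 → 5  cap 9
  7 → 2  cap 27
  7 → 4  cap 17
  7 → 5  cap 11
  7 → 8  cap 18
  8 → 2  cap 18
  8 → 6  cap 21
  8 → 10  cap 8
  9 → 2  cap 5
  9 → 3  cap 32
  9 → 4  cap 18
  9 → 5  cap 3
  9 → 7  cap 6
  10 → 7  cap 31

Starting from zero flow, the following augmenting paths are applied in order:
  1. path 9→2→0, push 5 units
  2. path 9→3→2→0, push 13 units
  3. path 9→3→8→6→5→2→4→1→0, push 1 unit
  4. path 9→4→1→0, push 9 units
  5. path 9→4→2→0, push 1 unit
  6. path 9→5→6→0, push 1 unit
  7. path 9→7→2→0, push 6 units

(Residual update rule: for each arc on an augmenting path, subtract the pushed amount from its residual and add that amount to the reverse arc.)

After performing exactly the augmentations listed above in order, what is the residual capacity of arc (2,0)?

Residual capacity of (2,0): 6

after path 1 (9→2→0, push 5): res(2,0)=26
after path 2 (9→3→2→0, push 13): res(2,0)=13
after path 3 (9→3→8→6→5→2→4→1→0, push 1): res(2,0)=13
after path 4 (9→4→1→0, push 9): res(2,0)=13
after path 5 (9→4→2→0, push 1): res(2,0)=12
after path 6 (9→5→6→0, push 1): res(2,0)=12
after path 7 (9→7→2→0, push 6): res(2,0)=6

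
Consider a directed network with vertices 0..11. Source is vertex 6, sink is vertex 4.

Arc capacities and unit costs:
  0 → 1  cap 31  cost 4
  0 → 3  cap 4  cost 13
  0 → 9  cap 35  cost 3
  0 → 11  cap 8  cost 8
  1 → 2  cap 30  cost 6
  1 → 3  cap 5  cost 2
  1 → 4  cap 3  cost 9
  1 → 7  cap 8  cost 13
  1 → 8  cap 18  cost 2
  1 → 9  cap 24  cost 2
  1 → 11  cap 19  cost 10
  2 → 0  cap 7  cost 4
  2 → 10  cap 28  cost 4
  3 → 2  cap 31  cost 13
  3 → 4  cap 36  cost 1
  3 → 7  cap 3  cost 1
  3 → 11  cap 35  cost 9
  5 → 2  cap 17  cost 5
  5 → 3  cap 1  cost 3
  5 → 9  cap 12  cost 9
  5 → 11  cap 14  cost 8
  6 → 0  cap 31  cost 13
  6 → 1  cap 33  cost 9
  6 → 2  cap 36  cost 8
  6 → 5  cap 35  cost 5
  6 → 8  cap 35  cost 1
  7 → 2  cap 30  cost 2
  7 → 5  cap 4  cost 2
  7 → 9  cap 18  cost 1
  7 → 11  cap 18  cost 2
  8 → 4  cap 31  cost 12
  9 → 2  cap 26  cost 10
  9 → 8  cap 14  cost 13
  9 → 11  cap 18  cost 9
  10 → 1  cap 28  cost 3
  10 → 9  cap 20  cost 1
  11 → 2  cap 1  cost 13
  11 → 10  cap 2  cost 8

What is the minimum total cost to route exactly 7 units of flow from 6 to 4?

shortest-cost path #1: 6→5→3→4 push 1 @ unit cost 9 (adds 9)
shortest-cost path #2: 6→1→3→4 push 5 @ unit cost 12 (adds 60)
shortest-cost path #3: 6→8→4 push 1 @ unit cost 13 (adds 13)
total cost = 82

Minimum cost for 7 units: 82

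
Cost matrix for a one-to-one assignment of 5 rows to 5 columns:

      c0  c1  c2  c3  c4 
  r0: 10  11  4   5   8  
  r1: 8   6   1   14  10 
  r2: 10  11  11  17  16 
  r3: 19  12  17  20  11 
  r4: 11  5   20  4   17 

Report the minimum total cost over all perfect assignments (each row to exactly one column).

optimal assignment: row0→col3 (cost 5), row1→col2 (cost 1), row2→col0 (cost 10), row3→col4 (cost 11), row4→col1 (cost 5)
total = 5 + 1 + 10 + 11 + 5 = 32

Minimum assignment cost: 32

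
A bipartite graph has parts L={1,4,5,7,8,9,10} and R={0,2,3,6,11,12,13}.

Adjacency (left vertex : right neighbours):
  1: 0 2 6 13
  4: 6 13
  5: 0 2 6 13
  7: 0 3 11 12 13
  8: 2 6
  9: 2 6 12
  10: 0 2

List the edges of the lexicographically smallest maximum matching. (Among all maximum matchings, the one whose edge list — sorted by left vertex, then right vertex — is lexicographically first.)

Lex-smallest maximum matching: {(1,0), (4,6), (5,13), (7,3), (8,2), (9,12)}

|M| = 6 (so the lex-smallest maximum matching has 6 edges)
process left vertices in ascending order; for each, take the smallest-labelled available neighbour that still permits 6 edges overall, or leave it unmatched if none does
lex-smallest matching: {1-0, 4-6, 5-13, 7-3, 8-2, 9-12}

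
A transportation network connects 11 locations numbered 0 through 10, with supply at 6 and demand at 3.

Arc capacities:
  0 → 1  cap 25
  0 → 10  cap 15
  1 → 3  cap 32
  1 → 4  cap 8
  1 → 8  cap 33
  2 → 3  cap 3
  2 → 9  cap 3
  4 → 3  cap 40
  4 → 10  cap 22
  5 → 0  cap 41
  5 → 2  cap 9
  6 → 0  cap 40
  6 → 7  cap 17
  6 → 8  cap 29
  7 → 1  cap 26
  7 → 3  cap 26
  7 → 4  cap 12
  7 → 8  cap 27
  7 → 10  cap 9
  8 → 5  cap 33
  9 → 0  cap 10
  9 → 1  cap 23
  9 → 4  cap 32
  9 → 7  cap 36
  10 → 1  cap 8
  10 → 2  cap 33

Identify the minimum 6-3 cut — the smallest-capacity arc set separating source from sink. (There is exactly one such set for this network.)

Min-cut arcs: {(0,1), (2,3), (2,9), (6,7), (10,1)} (total capacity 56)

augment #1: 6→7→3 push 17
augment #2: 6→0→1→3 push 25
augment #3: 6→0→10→1→3 push 7
augment #4: 6→0→10→2→3 push 3
augment #5: 6→0→10→1→4→3 push 1
augment #6: 6→0→10→2→9→4→3 push 3
max flow = 56; residual-reachable set from 6 gives S-side
cut edges (S→T): {(0,1), (2,3), (2,9), (6,7), (10,1)} total cap 56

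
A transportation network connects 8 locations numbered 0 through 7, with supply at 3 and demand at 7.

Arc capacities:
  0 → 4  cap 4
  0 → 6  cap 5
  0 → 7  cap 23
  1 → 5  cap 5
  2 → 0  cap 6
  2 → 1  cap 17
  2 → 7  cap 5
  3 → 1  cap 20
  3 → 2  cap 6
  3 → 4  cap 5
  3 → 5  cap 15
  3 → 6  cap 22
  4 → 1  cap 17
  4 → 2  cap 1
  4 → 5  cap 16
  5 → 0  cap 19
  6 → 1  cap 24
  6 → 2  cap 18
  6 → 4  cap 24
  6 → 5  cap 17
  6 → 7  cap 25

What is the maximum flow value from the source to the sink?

Maximum flow value: 48

augment #1: 3→2→7 bottleneck 5, total now 5
augment #2: 3→6→7 bottleneck 22, total now 27
augment #3: 3→2→0→7 bottleneck 1, total now 28
augment #4: 3→5→0→7 bottleneck 15, total now 43
augment #5: 3→1→5→0→7 bottleneck 4, total now 47
augment #6: 3→4→2→0→7 bottleneck 1, total now 48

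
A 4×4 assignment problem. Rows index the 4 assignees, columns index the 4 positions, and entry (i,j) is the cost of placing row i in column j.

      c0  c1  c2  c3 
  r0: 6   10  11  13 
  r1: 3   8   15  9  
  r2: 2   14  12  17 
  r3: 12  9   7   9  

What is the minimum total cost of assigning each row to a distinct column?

Minimum assignment cost: 28

optimal assignment: row0→col1 (cost 10), row1→col3 (cost 9), row2→col0 (cost 2), row3→col2 (cost 7)
total = 10 + 9 + 2 + 7 = 28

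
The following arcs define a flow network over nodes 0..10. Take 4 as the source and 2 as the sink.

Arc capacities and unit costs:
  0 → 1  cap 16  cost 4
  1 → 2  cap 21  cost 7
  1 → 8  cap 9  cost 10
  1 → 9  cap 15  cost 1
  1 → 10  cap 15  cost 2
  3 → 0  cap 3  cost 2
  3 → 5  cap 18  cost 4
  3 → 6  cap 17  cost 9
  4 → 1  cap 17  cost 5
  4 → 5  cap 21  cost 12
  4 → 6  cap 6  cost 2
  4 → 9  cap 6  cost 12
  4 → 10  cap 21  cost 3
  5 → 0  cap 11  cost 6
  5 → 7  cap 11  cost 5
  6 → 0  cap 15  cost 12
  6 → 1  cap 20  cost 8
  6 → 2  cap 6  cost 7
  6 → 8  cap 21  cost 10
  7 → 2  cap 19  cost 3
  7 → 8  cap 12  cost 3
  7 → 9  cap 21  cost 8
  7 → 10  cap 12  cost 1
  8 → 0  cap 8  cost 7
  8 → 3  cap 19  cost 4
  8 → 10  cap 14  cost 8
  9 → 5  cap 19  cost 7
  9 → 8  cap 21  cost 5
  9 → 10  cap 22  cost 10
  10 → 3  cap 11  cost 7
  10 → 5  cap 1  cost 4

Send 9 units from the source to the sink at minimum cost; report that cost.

Minimum cost for 9 units: 90

shortest-cost path #1: 4→6→2 push 6 @ unit cost 9 (adds 54)
shortest-cost path #2: 4→1→2 push 3 @ unit cost 12 (adds 36)
total cost = 90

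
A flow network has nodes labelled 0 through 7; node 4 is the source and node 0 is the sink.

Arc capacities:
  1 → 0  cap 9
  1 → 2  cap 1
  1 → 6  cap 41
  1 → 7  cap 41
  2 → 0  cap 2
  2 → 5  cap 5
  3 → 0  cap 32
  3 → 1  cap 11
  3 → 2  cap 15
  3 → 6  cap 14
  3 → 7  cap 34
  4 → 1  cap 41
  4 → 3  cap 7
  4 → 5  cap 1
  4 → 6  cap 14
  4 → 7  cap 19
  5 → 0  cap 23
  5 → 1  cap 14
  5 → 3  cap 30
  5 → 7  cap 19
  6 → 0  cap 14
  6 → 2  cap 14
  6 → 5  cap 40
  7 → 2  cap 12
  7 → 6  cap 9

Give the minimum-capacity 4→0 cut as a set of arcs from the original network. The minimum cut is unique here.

Min-cut arcs: {(1,0), (2,0), (2,5), (4,3), (4,5), (6,0), (6,5)} (total capacity 78)

augment #1: 4→1→0 push 9
augment #2: 4→3→0 push 7
augment #3: 4→5→0 push 1
augment #4: 4→6→0 push 14
augment #5: 4→1→2→0 push 1
augment #6: 4→7→2→0 push 1
augment #7: 4→1→6→5→0 push 22
augment #8: 4→1→6→5→3→0 push 9
augment #9: 4→7→2→5→3→0 push 5
augment #10: 4→7→6→5→3→0 push 9
max flow = 78; residual-reachable set from 4 gives S-side
cut edges (S→T): {(1,0), (2,0), (2,5), (4,3), (4,5), (6,0), (6,5)} total cap 78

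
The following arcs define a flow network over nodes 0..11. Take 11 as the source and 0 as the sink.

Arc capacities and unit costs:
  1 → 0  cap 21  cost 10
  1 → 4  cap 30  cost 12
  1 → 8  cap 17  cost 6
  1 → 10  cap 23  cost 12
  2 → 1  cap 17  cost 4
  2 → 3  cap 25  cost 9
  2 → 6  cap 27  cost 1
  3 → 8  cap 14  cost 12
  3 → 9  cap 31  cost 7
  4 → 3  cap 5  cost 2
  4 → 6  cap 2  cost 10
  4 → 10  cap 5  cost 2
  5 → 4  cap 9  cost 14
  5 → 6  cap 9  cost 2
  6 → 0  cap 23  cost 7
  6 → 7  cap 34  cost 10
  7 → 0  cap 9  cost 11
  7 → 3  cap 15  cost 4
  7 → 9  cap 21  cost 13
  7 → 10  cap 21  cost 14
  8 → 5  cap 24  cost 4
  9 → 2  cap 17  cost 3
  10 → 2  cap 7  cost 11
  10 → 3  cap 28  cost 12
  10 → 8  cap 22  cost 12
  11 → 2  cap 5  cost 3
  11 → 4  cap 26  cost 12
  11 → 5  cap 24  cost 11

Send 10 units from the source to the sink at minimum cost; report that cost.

shortest-cost path #1: 11→2→6→0 push 5 @ unit cost 11 (adds 55)
shortest-cost path #2: 11→5→6→0 push 5 @ unit cost 20 (adds 100)
total cost = 155

Minimum cost for 10 units: 155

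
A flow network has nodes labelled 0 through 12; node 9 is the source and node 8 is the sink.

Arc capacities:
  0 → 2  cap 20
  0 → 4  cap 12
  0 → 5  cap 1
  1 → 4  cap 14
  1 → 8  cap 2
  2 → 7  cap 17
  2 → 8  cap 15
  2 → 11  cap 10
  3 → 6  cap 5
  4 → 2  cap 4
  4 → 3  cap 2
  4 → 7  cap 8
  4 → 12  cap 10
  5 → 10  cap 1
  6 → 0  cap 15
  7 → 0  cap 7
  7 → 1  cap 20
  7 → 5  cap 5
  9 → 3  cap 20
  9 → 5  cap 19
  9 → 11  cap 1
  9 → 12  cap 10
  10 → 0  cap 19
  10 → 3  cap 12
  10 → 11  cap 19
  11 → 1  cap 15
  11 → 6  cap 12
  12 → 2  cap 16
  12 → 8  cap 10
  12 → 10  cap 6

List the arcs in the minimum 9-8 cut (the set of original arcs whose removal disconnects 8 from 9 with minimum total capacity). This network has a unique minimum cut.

Min-cut arcs: {(3,6), (5,10), (9,11), (9,12)} (total capacity 17)

augment #1: 9→12→8 push 10
augment #2: 9→11→1→8 push 1
augment #3: 9→3→6→0→2→8 push 5
augment #4: 9→5→10→0→2→8 push 1
max flow = 17; residual-reachable set from 9 gives S-side
cut edges (S→T): {(3,6), (5,10), (9,11), (9,12)} total cap 17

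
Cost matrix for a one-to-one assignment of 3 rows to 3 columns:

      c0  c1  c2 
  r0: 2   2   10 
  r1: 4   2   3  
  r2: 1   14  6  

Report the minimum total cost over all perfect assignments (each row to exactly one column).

optimal assignment: row0→col1 (cost 2), row1→col2 (cost 3), row2→col0 (cost 1)
total = 2 + 3 + 1 = 6

Minimum assignment cost: 6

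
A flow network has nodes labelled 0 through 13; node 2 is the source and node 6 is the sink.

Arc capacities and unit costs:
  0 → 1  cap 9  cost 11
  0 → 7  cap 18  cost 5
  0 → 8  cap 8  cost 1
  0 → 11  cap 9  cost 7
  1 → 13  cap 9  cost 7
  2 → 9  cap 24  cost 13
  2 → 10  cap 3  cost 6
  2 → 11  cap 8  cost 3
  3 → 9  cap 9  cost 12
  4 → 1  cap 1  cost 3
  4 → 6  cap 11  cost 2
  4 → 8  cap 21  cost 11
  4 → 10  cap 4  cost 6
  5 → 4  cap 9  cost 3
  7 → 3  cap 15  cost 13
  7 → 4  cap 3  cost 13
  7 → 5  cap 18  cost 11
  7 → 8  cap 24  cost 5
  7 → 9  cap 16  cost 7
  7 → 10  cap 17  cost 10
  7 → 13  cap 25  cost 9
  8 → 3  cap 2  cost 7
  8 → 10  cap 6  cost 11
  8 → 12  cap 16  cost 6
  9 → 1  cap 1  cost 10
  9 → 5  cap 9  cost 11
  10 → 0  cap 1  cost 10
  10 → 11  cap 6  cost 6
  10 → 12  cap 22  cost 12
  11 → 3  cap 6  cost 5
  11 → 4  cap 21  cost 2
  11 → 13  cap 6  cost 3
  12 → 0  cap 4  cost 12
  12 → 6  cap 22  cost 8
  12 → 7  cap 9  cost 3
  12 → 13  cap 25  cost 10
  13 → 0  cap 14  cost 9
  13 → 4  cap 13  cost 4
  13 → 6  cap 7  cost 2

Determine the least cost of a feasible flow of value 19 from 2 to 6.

shortest-cost path #1: 2→11→4→6 push 8 @ unit cost 7 (adds 56)
shortest-cost path #2: 2→10→11→4→6 push 3 @ unit cost 16 (adds 48)
shortest-cost path #3: 2→9→5→4→11→13→6 push 6 @ unit cost 30 (adds 180)
shortest-cost path #4: 2→9→1→13→6 push 1 @ unit cost 32 (adds 32)
shortest-cost path #5: 2→9→5→4→11→10→12→6 push 1 @ unit cost 39 (adds 39)
total cost = 355

Minimum cost for 19 units: 355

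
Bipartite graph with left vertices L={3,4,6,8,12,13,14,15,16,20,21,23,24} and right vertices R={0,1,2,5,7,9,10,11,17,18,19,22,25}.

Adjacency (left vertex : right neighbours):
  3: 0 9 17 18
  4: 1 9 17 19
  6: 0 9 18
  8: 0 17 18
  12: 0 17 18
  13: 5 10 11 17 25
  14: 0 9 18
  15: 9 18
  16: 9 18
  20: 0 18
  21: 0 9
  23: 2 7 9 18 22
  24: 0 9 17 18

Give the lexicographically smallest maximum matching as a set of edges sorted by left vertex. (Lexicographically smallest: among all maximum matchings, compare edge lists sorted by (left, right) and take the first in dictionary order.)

|M| = 7 (so the lex-smallest maximum matching has 7 edges)
process left vertices in ascending order; for each, take the smallest-labelled available neighbour that still permits 7 edges overall, or leave it unmatched if none does
lex-smallest matching: {3-0, 4-1, 6-9, 8-17, 12-18, 13-5, 23-2}

Lex-smallest maximum matching: {(3,0), (4,1), (6,9), (8,17), (12,18), (13,5), (23,2)}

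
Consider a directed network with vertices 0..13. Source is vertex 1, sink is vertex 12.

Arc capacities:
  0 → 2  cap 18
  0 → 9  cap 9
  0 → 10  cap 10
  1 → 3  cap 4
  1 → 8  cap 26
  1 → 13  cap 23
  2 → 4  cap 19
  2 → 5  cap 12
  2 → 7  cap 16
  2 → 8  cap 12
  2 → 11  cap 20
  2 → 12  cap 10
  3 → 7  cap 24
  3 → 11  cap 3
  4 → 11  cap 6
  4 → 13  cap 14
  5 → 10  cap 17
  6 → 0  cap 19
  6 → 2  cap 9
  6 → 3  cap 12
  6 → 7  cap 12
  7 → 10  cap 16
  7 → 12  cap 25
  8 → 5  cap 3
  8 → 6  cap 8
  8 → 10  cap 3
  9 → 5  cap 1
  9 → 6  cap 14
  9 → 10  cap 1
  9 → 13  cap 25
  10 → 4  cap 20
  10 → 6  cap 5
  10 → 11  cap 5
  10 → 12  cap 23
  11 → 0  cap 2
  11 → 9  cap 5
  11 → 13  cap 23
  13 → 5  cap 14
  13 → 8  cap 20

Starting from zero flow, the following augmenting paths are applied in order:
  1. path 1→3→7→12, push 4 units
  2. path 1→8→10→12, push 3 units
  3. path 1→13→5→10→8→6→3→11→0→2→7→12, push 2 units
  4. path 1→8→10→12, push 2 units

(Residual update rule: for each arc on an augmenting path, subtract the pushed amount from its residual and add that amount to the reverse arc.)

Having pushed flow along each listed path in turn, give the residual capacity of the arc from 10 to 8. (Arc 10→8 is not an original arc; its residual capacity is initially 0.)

after path 1 (1→3→7→12, push 4): res(10,8)=0
after path 2 (1→8→10→12, push 3): res(10,8)=3
after path 3 (1→13→5→10→8→6→3→11→0→2→7→12, push 2): res(10,8)=1
after path 4 (1→8→10→12, push 2): res(10,8)=3

Residual capacity of (10,8): 3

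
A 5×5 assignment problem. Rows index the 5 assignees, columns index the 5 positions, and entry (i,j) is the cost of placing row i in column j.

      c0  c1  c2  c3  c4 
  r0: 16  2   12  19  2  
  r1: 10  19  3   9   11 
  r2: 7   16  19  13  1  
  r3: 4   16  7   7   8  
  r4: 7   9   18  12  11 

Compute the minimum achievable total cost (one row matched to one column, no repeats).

Minimum assignment cost: 20

optimal assignment: row0→col1 (cost 2), row1→col2 (cost 3), row2→col4 (cost 1), row3→col3 (cost 7), row4→col0 (cost 7)
total = 2 + 3 + 1 + 7 + 7 = 20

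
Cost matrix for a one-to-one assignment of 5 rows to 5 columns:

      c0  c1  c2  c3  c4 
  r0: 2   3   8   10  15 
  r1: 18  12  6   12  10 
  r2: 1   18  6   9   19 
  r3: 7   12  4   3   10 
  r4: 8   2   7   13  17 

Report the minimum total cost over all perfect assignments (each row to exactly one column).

Minimum assignment cost: 23

optimal assignment: row0→col0 (cost 2), row1→col4 (cost 10), row2→col2 (cost 6), row3→col3 (cost 3), row4→col1 (cost 2)
total = 2 + 10 + 6 + 3 + 2 = 23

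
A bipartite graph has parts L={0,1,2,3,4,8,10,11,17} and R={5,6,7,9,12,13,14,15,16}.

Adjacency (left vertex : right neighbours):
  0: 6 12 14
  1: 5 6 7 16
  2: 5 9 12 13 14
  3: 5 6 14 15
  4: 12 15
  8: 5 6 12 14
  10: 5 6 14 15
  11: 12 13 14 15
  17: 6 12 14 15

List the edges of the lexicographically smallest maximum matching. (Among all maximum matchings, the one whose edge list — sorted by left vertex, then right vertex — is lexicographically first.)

Lex-smallest maximum matching: {(0,6), (1,7), (2,9), (3,5), (4,12), (8,14), (10,15), (11,13)}

|M| = 8 (so the lex-smallest maximum matching has 8 edges)
process left vertices in ascending order; for each, take the smallest-labelled available neighbour that still permits 8 edges overall, or leave it unmatched if none does
lex-smallest matching: {0-6, 1-7, 2-9, 3-5, 4-12, 8-14, 10-15, 11-13}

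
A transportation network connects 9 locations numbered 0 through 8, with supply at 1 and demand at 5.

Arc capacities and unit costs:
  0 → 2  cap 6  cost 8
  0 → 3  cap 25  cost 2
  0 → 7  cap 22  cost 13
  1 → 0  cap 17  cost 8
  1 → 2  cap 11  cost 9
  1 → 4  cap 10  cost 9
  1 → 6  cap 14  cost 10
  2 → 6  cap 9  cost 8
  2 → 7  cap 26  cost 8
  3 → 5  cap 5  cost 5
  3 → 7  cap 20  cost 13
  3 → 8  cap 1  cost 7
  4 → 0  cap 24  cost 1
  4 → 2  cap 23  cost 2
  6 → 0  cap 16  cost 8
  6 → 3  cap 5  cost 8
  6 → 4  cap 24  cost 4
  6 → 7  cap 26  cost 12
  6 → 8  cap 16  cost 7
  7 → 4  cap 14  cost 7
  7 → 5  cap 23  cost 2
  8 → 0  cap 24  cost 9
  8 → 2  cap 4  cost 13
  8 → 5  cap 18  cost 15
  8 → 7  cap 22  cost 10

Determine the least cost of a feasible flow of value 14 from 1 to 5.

Minimum cost for 14 units: 246

shortest-cost path #1: 1→0→3→5 push 5 @ unit cost 15 (adds 75)
shortest-cost path #2: 1→2→7→5 push 9 @ unit cost 19 (adds 171)
total cost = 246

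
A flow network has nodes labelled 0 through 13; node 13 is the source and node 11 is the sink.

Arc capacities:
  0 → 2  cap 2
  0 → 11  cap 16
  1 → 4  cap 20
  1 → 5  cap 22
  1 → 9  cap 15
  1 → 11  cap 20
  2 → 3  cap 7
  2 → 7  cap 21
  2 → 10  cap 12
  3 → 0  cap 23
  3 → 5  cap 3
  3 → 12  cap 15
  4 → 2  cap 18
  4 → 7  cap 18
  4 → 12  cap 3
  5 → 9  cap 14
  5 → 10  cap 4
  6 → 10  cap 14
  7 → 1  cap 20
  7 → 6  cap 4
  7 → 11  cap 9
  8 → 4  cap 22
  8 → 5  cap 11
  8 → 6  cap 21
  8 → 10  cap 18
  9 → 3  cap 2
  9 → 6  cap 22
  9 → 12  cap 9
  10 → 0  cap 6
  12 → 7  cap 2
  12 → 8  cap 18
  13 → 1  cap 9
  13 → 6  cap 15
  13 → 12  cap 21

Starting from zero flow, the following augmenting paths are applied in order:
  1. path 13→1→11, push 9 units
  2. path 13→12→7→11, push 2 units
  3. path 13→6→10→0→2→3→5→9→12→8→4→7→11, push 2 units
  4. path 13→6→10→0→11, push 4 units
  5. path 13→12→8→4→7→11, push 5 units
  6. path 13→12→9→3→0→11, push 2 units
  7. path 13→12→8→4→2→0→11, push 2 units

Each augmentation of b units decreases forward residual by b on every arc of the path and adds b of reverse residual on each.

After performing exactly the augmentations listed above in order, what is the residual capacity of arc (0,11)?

Residual capacity of (0,11): 8

after path 1 (13→1→11, push 9): res(0,11)=16
after path 2 (13→12→7→11, push 2): res(0,11)=16
after path 3 (13→6→10→0→2→3→5→9→12→8→4→7→11, push 2): res(0,11)=16
after path 4 (13→6→10→0→11, push 4): res(0,11)=12
after path 5 (13→12→8→4→7→11, push 5): res(0,11)=12
after path 6 (13→12→9→3→0→11, push 2): res(0,11)=10
after path 7 (13→12→8→4→2→0→11, push 2): res(0,11)=8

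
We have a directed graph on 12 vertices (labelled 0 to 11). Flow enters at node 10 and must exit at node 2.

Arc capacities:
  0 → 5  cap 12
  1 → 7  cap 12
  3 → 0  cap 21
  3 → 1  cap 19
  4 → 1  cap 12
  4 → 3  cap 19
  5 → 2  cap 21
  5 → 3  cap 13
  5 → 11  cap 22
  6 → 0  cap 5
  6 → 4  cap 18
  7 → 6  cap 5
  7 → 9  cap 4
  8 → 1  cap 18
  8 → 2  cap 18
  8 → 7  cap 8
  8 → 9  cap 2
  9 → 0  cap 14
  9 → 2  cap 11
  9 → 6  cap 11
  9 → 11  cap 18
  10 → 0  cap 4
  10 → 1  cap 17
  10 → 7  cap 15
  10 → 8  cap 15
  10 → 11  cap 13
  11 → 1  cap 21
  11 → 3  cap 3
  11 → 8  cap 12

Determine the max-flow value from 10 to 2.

Maximum flow value: 36

augment #1: 10→8→2 bottleneck 15, total now 15
augment #2: 10→0→5→2 bottleneck 4, total now 19
augment #3: 10→7→9→2 bottleneck 4, total now 23
augment #4: 10→11→8→2 bottleneck 3, total now 26
augment #5: 10→11→8→9→2 bottleneck 2, total now 28
augment #6: 10→7→6→0→5→2 bottleneck 5, total now 33
augment #7: 10→11→3→0→5→2 bottleneck 3, total now 36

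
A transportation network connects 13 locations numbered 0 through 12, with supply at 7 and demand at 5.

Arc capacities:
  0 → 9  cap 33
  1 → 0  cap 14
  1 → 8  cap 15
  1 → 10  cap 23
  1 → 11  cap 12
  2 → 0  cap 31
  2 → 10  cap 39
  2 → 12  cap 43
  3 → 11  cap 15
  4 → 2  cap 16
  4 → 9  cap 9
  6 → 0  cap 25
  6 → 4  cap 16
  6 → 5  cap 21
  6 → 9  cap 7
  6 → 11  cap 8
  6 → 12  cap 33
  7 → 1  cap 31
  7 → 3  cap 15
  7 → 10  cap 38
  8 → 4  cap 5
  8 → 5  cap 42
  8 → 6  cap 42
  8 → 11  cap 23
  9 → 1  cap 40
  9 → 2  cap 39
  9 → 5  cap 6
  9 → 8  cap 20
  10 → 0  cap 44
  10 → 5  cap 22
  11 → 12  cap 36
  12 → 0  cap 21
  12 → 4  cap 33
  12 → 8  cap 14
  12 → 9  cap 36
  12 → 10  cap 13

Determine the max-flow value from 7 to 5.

Maximum flow value: 77

augment #1: 7→10→5 bottleneck 22, total now 22
augment #2: 7→1→8→5 bottleneck 15, total now 37
augment #3: 7→1→0→9→5 bottleneck 6, total now 43
augment #4: 7→1→0→9→8→5 bottleneck 8, total now 51
augment #5: 7→1→11→12→8→5 bottleneck 2, total now 53
augment #6: 7→3→11→12→8→5 bottleneck 12, total now 65
augment #7: 7→10→0→9→8→5 bottleneck 5, total now 70
augment #8: 7→10→0→9→8→6→5 bottleneck 7, total now 77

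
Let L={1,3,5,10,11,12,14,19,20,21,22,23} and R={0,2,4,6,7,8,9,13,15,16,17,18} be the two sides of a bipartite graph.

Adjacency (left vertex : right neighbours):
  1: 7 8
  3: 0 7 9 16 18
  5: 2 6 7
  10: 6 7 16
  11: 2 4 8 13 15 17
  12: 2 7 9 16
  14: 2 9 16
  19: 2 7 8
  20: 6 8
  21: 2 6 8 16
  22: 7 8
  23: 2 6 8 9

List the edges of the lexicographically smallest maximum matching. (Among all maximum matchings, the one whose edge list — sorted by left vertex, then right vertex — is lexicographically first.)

|M| = 8 (so the lex-smallest maximum matching has 8 edges)
process left vertices in ascending order; for each, take the smallest-labelled available neighbour that still permits 8 edges overall, or leave it unmatched if none does
lex-smallest matching: {1-7, 3-0, 5-2, 10-6, 11-4, 12-9, 14-16, 19-8}

Lex-smallest maximum matching: {(1,7), (3,0), (5,2), (10,6), (11,4), (12,9), (14,16), (19,8)}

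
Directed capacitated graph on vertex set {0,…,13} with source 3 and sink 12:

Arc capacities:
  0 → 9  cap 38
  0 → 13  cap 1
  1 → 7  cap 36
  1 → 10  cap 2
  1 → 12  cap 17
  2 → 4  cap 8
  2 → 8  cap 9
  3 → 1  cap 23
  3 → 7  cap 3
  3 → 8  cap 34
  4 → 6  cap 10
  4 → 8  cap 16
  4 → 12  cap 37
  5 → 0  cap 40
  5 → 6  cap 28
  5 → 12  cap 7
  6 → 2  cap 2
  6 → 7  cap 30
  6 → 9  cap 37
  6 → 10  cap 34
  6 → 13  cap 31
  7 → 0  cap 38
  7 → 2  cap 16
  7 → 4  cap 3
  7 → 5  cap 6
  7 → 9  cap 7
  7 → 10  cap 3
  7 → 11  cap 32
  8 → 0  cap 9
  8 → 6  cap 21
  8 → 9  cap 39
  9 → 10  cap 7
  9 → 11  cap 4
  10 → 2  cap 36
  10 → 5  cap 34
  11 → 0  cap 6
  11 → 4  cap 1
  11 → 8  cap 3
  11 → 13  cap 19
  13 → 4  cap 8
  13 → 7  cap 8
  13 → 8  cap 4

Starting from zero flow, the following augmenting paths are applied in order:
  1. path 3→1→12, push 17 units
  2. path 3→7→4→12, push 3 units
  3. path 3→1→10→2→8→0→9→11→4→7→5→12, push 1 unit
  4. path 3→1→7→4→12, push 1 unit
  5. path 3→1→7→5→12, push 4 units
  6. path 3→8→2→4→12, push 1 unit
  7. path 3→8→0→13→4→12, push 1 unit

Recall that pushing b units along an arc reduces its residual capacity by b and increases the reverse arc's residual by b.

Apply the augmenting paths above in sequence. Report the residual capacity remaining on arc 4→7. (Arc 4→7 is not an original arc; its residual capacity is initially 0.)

Residual capacity of (4,7): 3

after path 1 (3→1→12, push 17): res(4,7)=0
after path 2 (3→7→4→12, push 3): res(4,7)=3
after path 3 (3→1→10→2→8→0→9→11→4→7→5→12, push 1): res(4,7)=2
after path 4 (3→1→7→4→12, push 1): res(4,7)=3
after path 5 (3→1→7→5→12, push 4): res(4,7)=3
after path 6 (3→8→2→4→12, push 1): res(4,7)=3
after path 7 (3→8→0→13→4→12, push 1): res(4,7)=3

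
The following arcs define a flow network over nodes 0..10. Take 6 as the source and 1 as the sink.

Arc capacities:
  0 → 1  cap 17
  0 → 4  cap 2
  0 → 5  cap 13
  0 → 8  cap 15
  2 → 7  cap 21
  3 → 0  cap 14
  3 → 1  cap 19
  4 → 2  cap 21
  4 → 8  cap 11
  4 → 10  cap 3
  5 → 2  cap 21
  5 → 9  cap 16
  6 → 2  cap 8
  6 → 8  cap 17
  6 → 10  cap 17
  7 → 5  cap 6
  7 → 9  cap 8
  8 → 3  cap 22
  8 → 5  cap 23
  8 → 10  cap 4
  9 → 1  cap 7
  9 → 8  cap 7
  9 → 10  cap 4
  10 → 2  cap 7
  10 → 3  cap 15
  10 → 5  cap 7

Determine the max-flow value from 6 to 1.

Maximum flow value: 40

augment #1: 6→8→3→1 bottleneck 17, total now 17
augment #2: 6→10→3→1 bottleneck 2, total now 19
augment #3: 6→2→7→9→1 bottleneck 7, total now 26
augment #4: 6→10→3→0→1 bottleneck 13, total now 39
augment #5: 6→2→7→9→8→3→0→1 bottleneck 1, total now 40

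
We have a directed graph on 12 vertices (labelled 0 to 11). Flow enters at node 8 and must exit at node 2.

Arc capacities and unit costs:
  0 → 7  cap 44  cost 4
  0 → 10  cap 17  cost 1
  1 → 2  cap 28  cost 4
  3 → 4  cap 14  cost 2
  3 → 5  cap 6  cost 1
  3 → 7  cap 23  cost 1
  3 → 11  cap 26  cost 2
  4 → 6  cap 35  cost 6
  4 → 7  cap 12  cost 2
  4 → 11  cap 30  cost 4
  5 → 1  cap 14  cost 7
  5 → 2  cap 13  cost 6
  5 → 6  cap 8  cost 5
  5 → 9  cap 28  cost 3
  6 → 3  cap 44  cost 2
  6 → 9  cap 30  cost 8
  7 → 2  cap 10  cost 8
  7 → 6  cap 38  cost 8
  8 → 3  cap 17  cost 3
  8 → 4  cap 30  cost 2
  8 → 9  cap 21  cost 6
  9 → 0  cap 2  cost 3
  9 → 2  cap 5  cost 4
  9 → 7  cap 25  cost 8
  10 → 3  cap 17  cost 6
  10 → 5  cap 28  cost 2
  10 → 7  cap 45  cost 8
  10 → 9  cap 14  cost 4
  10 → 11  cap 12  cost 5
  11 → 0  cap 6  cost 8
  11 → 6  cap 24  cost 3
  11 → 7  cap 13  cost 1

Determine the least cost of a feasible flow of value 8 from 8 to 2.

Minimum cost for 8 units: 80

shortest-cost path #1: 8→9→2 push 5 @ unit cost 10 (adds 50)
shortest-cost path #2: 8→3→5→2 push 3 @ unit cost 10 (adds 30)
total cost = 80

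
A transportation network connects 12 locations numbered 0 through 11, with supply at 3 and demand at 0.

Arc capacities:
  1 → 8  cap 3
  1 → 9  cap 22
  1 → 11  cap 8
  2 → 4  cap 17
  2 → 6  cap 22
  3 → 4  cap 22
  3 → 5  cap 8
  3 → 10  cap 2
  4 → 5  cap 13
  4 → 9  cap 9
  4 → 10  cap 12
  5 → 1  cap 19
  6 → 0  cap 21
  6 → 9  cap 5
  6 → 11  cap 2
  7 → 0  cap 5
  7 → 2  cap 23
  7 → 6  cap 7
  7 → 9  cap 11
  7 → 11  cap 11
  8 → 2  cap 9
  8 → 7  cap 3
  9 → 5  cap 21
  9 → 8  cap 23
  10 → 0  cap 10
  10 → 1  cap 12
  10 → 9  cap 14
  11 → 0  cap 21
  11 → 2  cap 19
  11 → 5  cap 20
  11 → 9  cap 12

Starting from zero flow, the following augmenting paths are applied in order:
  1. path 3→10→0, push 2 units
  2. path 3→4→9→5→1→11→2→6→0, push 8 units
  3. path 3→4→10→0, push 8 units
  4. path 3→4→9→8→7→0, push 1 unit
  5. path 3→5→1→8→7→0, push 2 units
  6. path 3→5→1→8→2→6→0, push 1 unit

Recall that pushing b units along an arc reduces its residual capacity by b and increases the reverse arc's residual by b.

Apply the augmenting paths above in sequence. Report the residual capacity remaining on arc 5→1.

Residual capacity of (5,1): 8

after path 1 (3→10→0, push 2): res(5,1)=19
after path 2 (3→4→9→5→1→11→2→6→0, push 8): res(5,1)=11
after path 3 (3→4→10→0, push 8): res(5,1)=11
after path 4 (3→4→9→8→7→0, push 1): res(5,1)=11
after path 5 (3→5→1→8→7→0, push 2): res(5,1)=9
after path 6 (3→5→1→8→2→6→0, push 1): res(5,1)=8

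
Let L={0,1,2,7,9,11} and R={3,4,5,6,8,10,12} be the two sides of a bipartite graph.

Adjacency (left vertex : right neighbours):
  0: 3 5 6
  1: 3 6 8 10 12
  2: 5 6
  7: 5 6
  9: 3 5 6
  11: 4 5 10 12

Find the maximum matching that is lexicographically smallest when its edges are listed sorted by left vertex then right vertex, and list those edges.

Lex-smallest maximum matching: {(0,3), (1,8), (2,5), (7,6), (11,4)}

|M| = 5 (so the lex-smallest maximum matching has 5 edges)
process left vertices in ascending order; for each, take the smallest-labelled available neighbour that still permits 5 edges overall, or leave it unmatched if none does
lex-smallest matching: {0-3, 1-8, 2-5, 7-6, 11-4}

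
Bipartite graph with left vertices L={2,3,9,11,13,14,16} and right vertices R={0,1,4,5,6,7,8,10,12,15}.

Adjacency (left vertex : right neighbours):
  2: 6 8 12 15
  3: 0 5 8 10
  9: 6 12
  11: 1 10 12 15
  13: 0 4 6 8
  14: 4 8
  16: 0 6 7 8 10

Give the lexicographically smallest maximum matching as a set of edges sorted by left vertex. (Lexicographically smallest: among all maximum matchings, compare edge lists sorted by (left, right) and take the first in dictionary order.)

|M| = 7 (so the lex-smallest maximum matching has 7 edges)
process left vertices in ascending order; for each, take the smallest-labelled available neighbour that still permits 7 edges overall, or leave it unmatched if none does
lex-smallest matching: {2-6, 3-0, 9-12, 11-1, 13-4, 14-8, 16-7}

Lex-smallest maximum matching: {(2,6), (3,0), (9,12), (11,1), (13,4), (14,8), (16,7)}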